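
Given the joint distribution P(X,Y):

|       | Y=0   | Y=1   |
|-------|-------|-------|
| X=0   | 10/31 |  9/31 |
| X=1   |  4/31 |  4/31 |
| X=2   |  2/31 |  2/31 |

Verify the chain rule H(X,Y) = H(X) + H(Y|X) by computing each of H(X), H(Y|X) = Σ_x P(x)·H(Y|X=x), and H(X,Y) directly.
H(X) = 1.3184 bits, H(Y|X) = 0.9988 bits, H(X,Y) = 2.3171 bits

Marginal of X (row sums):
  P(X=0) = 10/31 + 9/31 = 19/31
  P(X=1) = 4/31 + 4/31 = 8/31
  P(X=2) = 2/31 + 2/31 = 4/31
H(X) = -[(19/31)·log₂(19/31) + (8/31)·log₂(8/31) + (4/31)·log₂(4/31)]
  = 0.4329 + 0.5043 + 0.3812 = 1.3184 bits

H(Y|X) = Σ_x P(x)·H(Y|X=x):
  X=0: P(X=0) = 19/31, P(Y|X=0) = (10/19, 9/19) → H(Y|X=0) = 0.9980
  X=1: P(X=1) = 8/31, P(Y|X=1) = (1/2, 1/2) → H(Y|X=1) = 1.0000
  X=2: P(X=2) = 4/31, P(Y|X=2) = (1/2, 1/2) → H(Y|X=2) = 1.0000
H(Y|X) = (19/31)·0.9980 + (8/31)·1.0000 + (4/31)·1.0000 = 0.9988 bits

H(X,Y) = -Σ_{x,y} P(x,y) log₂ P(x,y). Per-cell terms -P(x,y)·log₂P(x,y):
  X=0: 0.5265, 0.5180
  X=1: 0.3812, 0.3812
  X=2: 0.2551, 0.2551
Sum of the 6 terms: H(X,Y) = 2.3171 bits

Chain rule check:
  H(X) + H(Y|X) = 1.3184 + 0.9988 = 2.3172 bits
  H(X,Y) = 2.3171 bits
✓ Chain rule verified (Δ = 0.0001 is 4-dp rounding noise: each of the three values was rounded independently).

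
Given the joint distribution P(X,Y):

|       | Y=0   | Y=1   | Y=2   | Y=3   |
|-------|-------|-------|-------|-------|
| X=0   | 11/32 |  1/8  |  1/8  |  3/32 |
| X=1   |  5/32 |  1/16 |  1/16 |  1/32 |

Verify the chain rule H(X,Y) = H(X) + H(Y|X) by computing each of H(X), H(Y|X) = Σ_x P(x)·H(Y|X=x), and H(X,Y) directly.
H(X) = 0.8960 bits, H(Y|X) = 1.7784 bits, H(X,Y) = 2.6744 bits

Marginal of X (row sums):
  P(X=0) = 11/32 + 1/8 + 1/8 + 3/32 = 11/16
  P(X=1) = 5/32 + 1/16 + 1/16 + 1/32 = 5/16
H(X) = -[(11/16)·log₂(11/16) + (5/16)·log₂(5/16)]
  = 0.3716 + 0.5244 = 0.8960 bits

H(Y|X) = Σ_x P(x)·H(Y|X=x):
  X=0: P(X=0) = 11/16, P(Y|X=0) = (1/2, 2/11, 2/11, 3/22) → H(Y|X=0) = 1.7863
  X=1: P(X=1) = 5/16, P(Y|X=1) = (1/2, 1/5, 1/5, 1/10) → H(Y|X=1) = 1.7610
H(Y|X) = (11/16)·1.7863 + (5/16)·1.7610 = 1.7784 bits

H(X,Y) = -Σ_{x,y} P(x,y) log₂ P(x,y). Per-cell terms -P(x,y)·log₂P(x,y):
  X=0: 0.5296, 0.3750, 0.3750, 0.3202
  X=1: 0.4184, 0.2500, 0.2500, 0.1562
Sum of the 8 terms: H(X,Y) = 2.6744 bits

Chain rule check:
  H(X) + H(Y|X) = 0.8960 + 1.7784 = 2.6744 bits
  H(X,Y) = 2.6744 bits
✓ Chain rule verified.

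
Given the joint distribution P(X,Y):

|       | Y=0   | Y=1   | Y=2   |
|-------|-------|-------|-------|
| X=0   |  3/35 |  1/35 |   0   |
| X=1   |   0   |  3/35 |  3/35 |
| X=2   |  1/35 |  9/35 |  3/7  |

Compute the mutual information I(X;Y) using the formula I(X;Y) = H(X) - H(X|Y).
0.2900 bits

I(X;Y) = H(X) - H(X|Y)

Marginal of X (row sums):
  P(X=0) = 3/35 + 1/35 + 0 = 4/35
  P(X=1) = 0 + 3/35 + 3/35 = 6/35
  P(X=2) = 1/35 + 9/35 + 3/7 = 5/7
H(X) = -[(4/35)·log₂(4/35) + (6/35)·log₂(6/35) + (5/7)·log₂(5/7)]
  = 0.3576 + 0.4362 + 0.3467 = 1.1405 bits

Marginal of Y (column sums):
  P(Y=0) = 3/35 + 0 + 1/35 = 4/35
  P(Y=1) = 1/35 + 3/35 + 9/35 = 13/35
  P(Y=2) = 0 + 3/35 + 3/7 = 18/35
H(X|Y) = Σ_y P(y)·H(X|Y=y):
  Y=0: P(Y=0) = 4/35, P(X|Y=0) = (3/4, 0, 1/4) → H(X|Y=0) = 0.8113
  Y=1: P(Y=1) = 13/35, P(X|Y=1) = (1/13, 3/13, 9/13) → H(X|Y=1) = 1.1401
  Y=2: P(Y=2) = 18/35, P(X|Y=2) = (0, 1/6, 5/6) → H(X|Y=2) = 0.6500
H(X|Y) = (4/35)·0.8113 + (13/35)·1.1401 + (18/35)·0.6500 = 0.8505 bits

I(X;Y) = H(X) - H(X|Y) = 1.1405 - 0.8505 = 0.2900 bits

Cross-check via I(X;Y) = H(X) + H(Y) - H(X,Y): computing H(Y) from the column sums and H(X,Y) from the 9 cells in the same way gives H(Y) = 1.3817 bits and H(X,Y) = 2.2322 bits, so
I(X;Y) = 1.1405 + 1.3817 - 2.2322 = 0.2900 bits ✓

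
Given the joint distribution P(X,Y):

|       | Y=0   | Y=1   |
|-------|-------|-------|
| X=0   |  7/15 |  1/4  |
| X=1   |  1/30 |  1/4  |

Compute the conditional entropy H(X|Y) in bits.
0.6767 bits

H(X|Y) = H(X,Y) - H(Y)

H(X,Y) = -Σ_{x,y} P(x,y) log₂ P(x,y). Per-cell terms -P(x,y)·log₂P(x,y):
  X=0: 0.5131, 0.5000
  X=1: 0.1636, 0.5000
Sum of the 4 terms: H(X,Y) = 1.6767 bits

Marginal of Y (column sums):
  P(Y=0) = 7/15 + 1/30 = 1/2
  P(Y=1) = 1/4 + 1/4 = 1/2
H(Y) = -[(1/2)·log₂(1/2) + (1/2)·log₂(1/2)]
  = 0.5000 + 0.5000 = 1.0000 bits

H(X|Y) = H(X,Y) - H(Y) = 1.6767 - 1.0000 = 0.6767 bits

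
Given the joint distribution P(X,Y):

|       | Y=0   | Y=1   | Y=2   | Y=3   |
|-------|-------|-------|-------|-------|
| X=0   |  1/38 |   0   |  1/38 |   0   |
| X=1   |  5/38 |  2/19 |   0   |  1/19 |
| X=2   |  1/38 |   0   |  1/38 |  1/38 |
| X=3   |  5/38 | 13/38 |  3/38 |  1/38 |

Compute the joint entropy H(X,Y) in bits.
2.9827 bits

H(X,Y) = -Σ_{x,y} P(x,y) log₂ P(x,y). Per-cell terms -P(x,y)·log₂P(x,y):
  X=0: 0.1381, 0.0000, 0.1381, 0.0000
  X=1: 0.3850, 0.3419, 0.0000, 0.2236
  X=2: 0.1381, 0.0000, 0.1381, 0.1381
  X=3: 0.3850, 0.5294, 0.2892, 0.1381
  (cells with P = 0 contribute 0)
Sum of the 16 terms: H(X,Y) = 2.9827 bits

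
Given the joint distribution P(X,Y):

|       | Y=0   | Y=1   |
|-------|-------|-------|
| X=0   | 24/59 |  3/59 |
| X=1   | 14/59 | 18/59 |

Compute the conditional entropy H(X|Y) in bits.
0.8221 bits

H(X|Y) = H(X,Y) - H(Y)

H(X,Y) = -Σ_{x,y} P(x,y) log₂ P(x,y). Per-cell terms -P(x,y)·log₂P(x,y):
  X=0: 0.52787, 0.21853
  X=1: 0.49244, 0.52252
Sum of the 4 terms: H(X,Y) = 1.76136 bits

Marginal of Y (column sums):
  P(Y=0) = 24/59 + 14/59 = 38/59
  P(Y=1) = 3/59 + 18/59 = 21/59
H(Y) = -[(38/59)·log₂(38/59) + (21/59)·log₂(21/59)]
  = 0.40880 + 0.53045 = 0.93925 bits

H(X|Y) = H(X,Y) - H(Y) = 1.76136 - 0.93925 = 0.8221 bits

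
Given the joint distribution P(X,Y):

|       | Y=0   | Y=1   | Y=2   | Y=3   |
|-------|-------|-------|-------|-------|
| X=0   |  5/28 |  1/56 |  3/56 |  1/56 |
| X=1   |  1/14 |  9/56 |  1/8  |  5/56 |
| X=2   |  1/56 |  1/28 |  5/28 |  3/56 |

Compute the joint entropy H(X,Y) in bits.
3.2049 bits

H(X,Y) = -Σ_{x,y} P(x,y) log₂ P(x,y). Per-cell terms -P(x,y)·log₂P(x,y):
  X=0: 0.4438, 0.1037, 0.2262, 0.1037
  X=1: 0.2720, 0.4239, 0.3750, 0.3112
  X=2: 0.1037, 0.1717, 0.4438, 0.2262
Sum of the 12 terms: H(X,Y) = 3.2049 bits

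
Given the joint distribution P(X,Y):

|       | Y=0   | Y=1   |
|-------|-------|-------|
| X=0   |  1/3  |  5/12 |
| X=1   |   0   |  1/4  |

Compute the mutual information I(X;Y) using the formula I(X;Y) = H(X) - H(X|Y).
0.1750 bits

I(X;Y) = H(X) - H(X|Y)

Marginal of X (row sums):
  P(X=0) = 1/3 + 5/12 = 3/4
  P(X=1) = 0 + 1/4 = 1/4
H(X) = -[(3/4)·log₂(3/4) + (1/4)·log₂(1/4)]
  = 0.3113 + 0.5000 = 0.8113 bits

Marginal of Y (column sums):
  P(Y=0) = 1/3 + 0 = 1/3
  P(Y=1) = 5/12 + 1/4 = 2/3
H(X|Y) = Σ_y P(y)·H(X|Y=y):
  Y=0: P(Y=0) = 1/3, P(X|Y=0) = (1, 0) → H(X|Y=0) = 0.0000
  Y=1: P(Y=1) = 2/3, P(X|Y=1) = (5/8, 3/8) → H(X|Y=1) = 0.9544
H(X|Y) = (1/3)·0.0000 + (2/3)·0.9544 = 0.6363 bits

I(X;Y) = H(X) - H(X|Y) = 0.8113 - 0.6363 = 0.1750 bits

Cross-check via I(X;Y) = H(X) + H(Y) - H(X,Y): computing H(Y) from the column sums and H(X,Y) from the 4 cells in the same way gives H(Y) = 0.9183 bits and H(X,Y) = 1.5546 bits, so
I(X;Y) = 0.8113 + 0.9183 - 1.5546 = 0.1750 bits ✓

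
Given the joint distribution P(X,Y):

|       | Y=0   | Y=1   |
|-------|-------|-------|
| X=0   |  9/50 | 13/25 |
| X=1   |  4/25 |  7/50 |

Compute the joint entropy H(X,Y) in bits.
1.7560 bits

H(X,Y) = -Σ_{x,y} P(x,y) log₂ P(x,y). Per-cell terms -P(x,y)·log₂P(x,y):
  X=0: 0.4453, 0.4906
  X=1: 0.4230, 0.3971
Sum of the 4 terms: H(X,Y) = 1.7560 bits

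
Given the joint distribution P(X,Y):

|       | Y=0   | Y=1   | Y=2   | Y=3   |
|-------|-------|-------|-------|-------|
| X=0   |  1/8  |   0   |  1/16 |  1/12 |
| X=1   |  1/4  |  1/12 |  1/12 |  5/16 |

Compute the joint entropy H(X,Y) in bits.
2.5456 bits

H(X,Y) = -Σ_{x,y} P(x,y) log₂ P(x,y). Per-cell terms -P(x,y)·log₂P(x,y):
  X=0: 0.375000, 0.000000, 0.250000, 0.298747
  X=1: 0.500000, 0.298747, 0.298747, 0.524397
  (cells with P = 0 contribute 0)
Sum of the 8 terms: H(X,Y) = 2.5456 bits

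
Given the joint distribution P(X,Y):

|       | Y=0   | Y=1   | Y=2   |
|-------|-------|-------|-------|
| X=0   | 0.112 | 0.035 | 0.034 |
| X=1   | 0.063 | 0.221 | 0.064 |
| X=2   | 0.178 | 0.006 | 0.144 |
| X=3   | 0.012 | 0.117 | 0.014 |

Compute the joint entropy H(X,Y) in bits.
3.0904 bits

H(X,Y) = -Σ_{x,y} P(x,y) log₂ P(x,y). Per-cell terms -P(x,y)·log₂P(x,y):
  X=0: 0.3537, 0.1693, 0.1659
  X=1: 0.2513, 0.4813, 0.2538
  X=2: 0.4432, 0.0443, 0.4026
  X=3: 0.0766, 0.3622, 0.0862
Sum of the 12 terms: H(X,Y) = 3.0904 bits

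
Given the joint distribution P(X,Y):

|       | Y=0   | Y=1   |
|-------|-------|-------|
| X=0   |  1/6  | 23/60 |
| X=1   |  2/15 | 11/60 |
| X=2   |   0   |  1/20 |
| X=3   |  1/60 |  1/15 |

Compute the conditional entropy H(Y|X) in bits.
0.8578 bits

H(Y|X) = H(X,Y) - H(X)

H(X,Y) = -Σ_{x,y} P(x,y) log₂ P(x,y). Per-cell terms -P(x,y)·log₂P(x,y):
  X=0: 0.43083, 0.53028
  X=1: 0.38759, 0.44870
  X=2: 0.00000, 0.21610
  X=3: 0.09845, 0.26046
  (cells with P = 0 contribute 0)
Sum of the 8 terms: H(X,Y) = 2.3724 bits

Marginal of X (row sums):
  P(X=0) = 1/6 + 23/60 = 11/20
  P(X=1) = 2/15 + 11/60 = 19/60
  P(X=2) = 0 + 1/20 = 1/20
  P(X=3) = 1/60 + 1/15 = 1/12
H(X) = -[(11/20)·log₂(11/20) + (19/60)·log₂(19/60) + (1/20)·log₂(1/20) + (1/12)·log₂(1/12)]
  = 0.47437 + 0.52534 + 0.21610 + 0.29875 = 1.5146 bits

H(Y|X) = H(X,Y) - H(X) = 2.3724 - 1.5146 = 0.8578 bits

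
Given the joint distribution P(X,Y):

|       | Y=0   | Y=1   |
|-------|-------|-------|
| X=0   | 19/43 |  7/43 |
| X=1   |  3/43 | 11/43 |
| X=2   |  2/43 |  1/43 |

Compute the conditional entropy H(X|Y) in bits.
1.0600 bits

H(X|Y) = H(X,Y) - H(Y)

H(X,Y) = -Σ_{x,y} P(x,y) log₂ P(x,y). Per-cell terms -P(x,y)·log₂P(x,y):
  X=0: 0.52066, 0.42633
  X=1: 0.26800, 0.50314
  X=2: 0.20587, 0.12619
Sum of the 6 terms: H(X,Y) = 2.0502 bits

Marginal of Y (column sums):
  P(Y=0) = 19/43 + 3/43 + 2/43 = 24/43
  P(Y=1) = 7/43 + 11/43 + 1/43 = 19/43
H(Y) = -[(24/43)·log₂(24/43) + (19/43)·log₂(19/43)]
  = 0.46956 + 0.52066 = 0.9902 bits

H(X|Y) = H(X,Y) - H(Y) = 2.0502 - 0.9902 = 1.0600 bits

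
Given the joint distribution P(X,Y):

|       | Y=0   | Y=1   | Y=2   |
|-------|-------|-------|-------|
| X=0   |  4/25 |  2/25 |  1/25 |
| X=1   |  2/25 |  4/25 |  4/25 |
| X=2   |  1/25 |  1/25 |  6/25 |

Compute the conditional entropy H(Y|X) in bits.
1.3344 bits

H(Y|X) = H(X,Y) - H(X)

H(X,Y) = -Σ_{x,y} P(x,y) log₂ P(x,y). Per-cell terms -P(x,y)·log₂P(x,y):
  X=0: 0.4230170, 0.2915085, 0.1857542
  X=1: 0.2915085, 0.4230170, 0.4230170
  X=2: 0.1857542, 0.1857542, 0.4941345
Sum of the 9 terms: H(X,Y) = 2.903465 bits

Marginal of X (row sums):
  P(X=0) = 4/25 + 2/25 + 1/25 = 7/25
  P(X=1) = 2/25 + 4/25 + 4/25 = 2/5
  P(X=2) = 1/25 + 1/25 + 6/25 = 8/25
H(X) = -[(7/25)·log₂(7/25) + (2/5)·log₂(2/5) + (8/25)·log₂(8/25)]
  = 0.5142204 + 0.5287712 + 0.5260340 = 1.569026 bits

H(Y|X) = H(X,Y) - H(X) = 2.903465 - 1.569026 = 1.3344 bits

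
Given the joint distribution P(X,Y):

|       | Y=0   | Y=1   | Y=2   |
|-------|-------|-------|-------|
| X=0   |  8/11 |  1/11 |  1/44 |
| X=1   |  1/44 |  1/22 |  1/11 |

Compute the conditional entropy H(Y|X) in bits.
0.7818 bits

H(Y|X) = H(X,Y) - H(X)

H(X,Y) = -Σ_{x,y} P(x,y) log₂ P(x,y). Per-cell terms -P(x,y)·log₂P(x,y):
  X=0: 0.334132, 0.314494, 0.124078
  X=1: 0.124078, 0.202701, 0.314494
Sum of the 6 terms: H(X,Y) = 1.413977 bits

Marginal of X (row sums):
  P(X=0) = 8/11 + 1/11 + 1/44 = 37/44
  P(X=1) = 1/44 + 1/22 + 1/11 = 7/44
H(X) = -[(37/44)·log₂(37/44) + (7/44)·log₂(7/44)]
  = 0.210209 + 0.421921 = 0.632130 bits

H(Y|X) = H(X,Y) - H(X) = 1.413977 - 0.632130 = 0.7818 bits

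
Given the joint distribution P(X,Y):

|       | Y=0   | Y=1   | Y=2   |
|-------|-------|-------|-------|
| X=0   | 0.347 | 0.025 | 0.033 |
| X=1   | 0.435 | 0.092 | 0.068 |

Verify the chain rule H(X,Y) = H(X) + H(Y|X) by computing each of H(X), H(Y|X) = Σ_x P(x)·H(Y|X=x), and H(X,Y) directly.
H(X) = 0.9738 bits, H(Y|X) = 0.9543 bits, H(X,Y) = 1.9281 bits

Marginal of X (row sums):
  P(X=0) = 0.347 + 0.025 + 0.033 = 0.405
  P(X=1) = 0.435 + 0.092 + 0.068 = 0.595
H(X) = -[0.405·log₂(0.405) + 0.595·log₂(0.595)]
  = 0.5281 + 0.4457 = 0.9738 bits

H(Y|X) = Σ_x P(x)·H(Y|X=x):
  X=0: P(X=0) = 0.405, P(Y|X=0) = (347/405, 5/81, 11/135) → H(Y|X=0) = 0.7338
  X=1: P(X=1) = 0.595, P(Y|X=1) = (87/119, 92/595, 4/35) → H(Y|X=1) = 1.1044
H(Y|X) = 0.405·0.7338 + 0.595·1.1044 = 0.9543 bits

H(X,Y) = -Σ_{x,y} P(x,y) log₂ P(x,y). Per-cell terms -P(x,y)·log₂P(x,y):
  X=0: 0.5299, 0.1330, 0.1624
  X=1: 0.5224, 0.3167, 0.2637
Sum of the 6 terms: H(X,Y) = 1.9281 bits

Chain rule check:
  H(X) + H(Y|X) = 0.9738 + 0.9543 = 1.9281 bits
  H(X,Y) = 1.9281 bits
✓ Chain rule verified.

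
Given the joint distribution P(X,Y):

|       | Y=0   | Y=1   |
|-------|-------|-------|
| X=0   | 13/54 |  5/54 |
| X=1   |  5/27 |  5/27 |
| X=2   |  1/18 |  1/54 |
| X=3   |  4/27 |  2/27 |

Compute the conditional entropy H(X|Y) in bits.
1.7871 bits

H(X|Y) = H(X,Y) - H(Y)

H(X,Y) = -Σ_{x,y} P(x,y) log₂ P(x,y). Per-cell terms -P(x,y)·log₂P(x,y):
  X=0: 0.49459, 0.31787
  X=1: 0.45055, 0.45055
  X=2: 0.23166, 0.10657
  X=3: 0.40813, 0.27814
Sum of the 8 terms: H(X,Y) = 2.7381 bits

Marginal of Y (column sums):
  P(Y=0) = 13/54 + 5/27 + 1/18 + 4/27 = 17/27
  P(Y=1) = 5/54 + 5/27 + 1/54 + 2/27 = 10/27
H(Y) = -[(17/27)·log₂(17/27) + (10/27)·log₂(10/27)]
  = 0.42023 + 0.53073 = 0.9510 bits

H(X|Y) = H(X,Y) - H(Y) = 2.7381 - 0.9510 = 1.7871 bits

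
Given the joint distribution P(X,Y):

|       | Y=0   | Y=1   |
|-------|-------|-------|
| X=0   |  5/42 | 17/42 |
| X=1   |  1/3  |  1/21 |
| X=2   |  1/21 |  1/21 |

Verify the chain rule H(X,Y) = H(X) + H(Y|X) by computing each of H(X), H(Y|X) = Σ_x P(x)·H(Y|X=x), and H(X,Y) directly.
H(X) = 1.3421 bits, H(Y|X) = 0.7073 bits, H(X,Y) = 2.0495 bits

Marginal of X (row sums):
  P(X=0) = 5/42 + 17/42 = 11/21
  P(X=1) = 1/3 + 1/21 = 8/21
  P(X=2) = 1/21 + 1/21 = 2/21
H(X) = -[(11/21)·log₂(11/21) + (8/21)·log₂(8/21) + (2/21)·log₂(2/21)]
  = 0.48865 + 0.53041 + 0.32308 = 1.3421 bits

H(Y|X) = Σ_x P(x)·H(Y|X=x):
  X=0: P(X=0) = 11/21, P(Y|X=0) = (5/22, 17/22) → H(Y|X=0) = 0.77323
  X=1: P(X=1) = 8/21, P(Y|X=1) = (7/8, 1/8) → H(Y|X=1) = 0.54356
  X=2: P(X=2) = 2/21, P(Y|X=2) = (1/2, 1/2) → H(Y|X=2) = 1.00000
H(Y|X) = (11/21)·0.77323 + (8/21)·0.54356 + (2/21)·1.00000 = 0.7073 bits

H(X,Y) = -Σ_{x,y} P(x,y) log₂ P(x,y). Per-cell terms -P(x,y)·log₂P(x,y):
  X=0: 0.36552, 0.52816
  X=1: 0.52832, 0.20916
  X=2: 0.20916, 0.20916
Sum of the 6 terms: H(X,Y) = 2.0495 bits

Chain rule check:
  H(X) + H(Y|X) = 1.3421 + 0.7073 = 2.0494 bits
  H(X,Y) = 2.0495 bits
✓ Chain rule verified (Δ = 0.0001 is 4-dp rounding noise: each of the three values was rounded independently).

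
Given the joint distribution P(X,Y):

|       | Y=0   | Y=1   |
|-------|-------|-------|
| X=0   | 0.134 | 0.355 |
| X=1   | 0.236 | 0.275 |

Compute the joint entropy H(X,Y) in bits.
1.9228 bits

H(X,Y) = -Σ_{x,y} P(x,y) log₂ P(x,y). Per-cell terms -P(x,y)·log₂P(x,y):
  X=0: 0.3886, 0.5304
  X=1: 0.4916, 0.5122
Sum of the 4 terms: H(X,Y) = 1.9228 bits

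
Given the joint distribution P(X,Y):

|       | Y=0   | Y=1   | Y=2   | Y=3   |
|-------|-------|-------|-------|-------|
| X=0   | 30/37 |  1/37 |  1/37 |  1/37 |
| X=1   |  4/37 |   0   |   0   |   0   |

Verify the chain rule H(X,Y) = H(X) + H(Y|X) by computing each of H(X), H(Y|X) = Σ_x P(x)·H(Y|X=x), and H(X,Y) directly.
H(X) = 0.4942 bits, H(Y|X) = 0.5205 bits, H(X,Y) = 1.0147 bits

Marginal of X (row sums):
  P(X=0) = 30/37 + 1/37 + 1/37 + 1/37 = 33/37
  P(X=1) = 4/37 + 0 + 0 + 0 = 4/37
H(X) = -[(33/37)·log₂(33/37) + (4/37)·log₂(4/37)]
  = 0.1472 + 0.3470 = 0.4942 bits

H(Y|X) = Σ_x P(x)·H(Y|X=x):
  X=0: P(X=0) = 33/37, P(Y|X=0) = (10/11, 1/33, 1/33, 1/33) → H(Y|X=0) = 0.5836
  X=1: P(X=1) = 4/37, P(Y|X=1) = (1, 0, 0, 0) → H(Y|X=1) = 0.0000
H(Y|X) = (33/37)·0.5836 + (4/37)·0.0000 = 0.5205 bits

H(X,Y) = -Σ_{x,y} P(x,y) log₂ P(x,y). Per-cell terms -P(x,y)·log₂P(x,y):
  X=0: 0.2453, 0.1408, 0.1408, 0.1408
  X=1: 0.3470, 0.0000, 0.0000, 0.0000
  (cells with P = 0 contribute 0)
Sum of the 8 terms: H(X,Y) = 1.0147 bits

Chain rule check:
  H(X) + H(Y|X) = 0.4942 + 0.5205 = 1.0147 bits
  H(X,Y) = 1.0147 bits
✓ Chain rule verified.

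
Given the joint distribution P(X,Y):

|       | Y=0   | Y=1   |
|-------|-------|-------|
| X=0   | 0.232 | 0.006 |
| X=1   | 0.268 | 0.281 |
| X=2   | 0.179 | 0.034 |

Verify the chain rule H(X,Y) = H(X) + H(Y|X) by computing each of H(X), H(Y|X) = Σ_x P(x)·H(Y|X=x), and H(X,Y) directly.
H(X) = 1.4431 bits, H(Y|X) = 0.7241 bits, H(X,Y) = 2.1672 bits

Marginal of X (row sums):
  P(X=0) = 0.232 + 0.006 = 0.238
  P(X=1) = 0.268 + 0.281 = 0.549
  P(X=2) = 0.179 + 0.034 = 0.213
H(X) = -[0.238·log₂(0.238) + 0.549·log₂(0.549) + 0.213·log₂(0.213)]
  = 0.4929 + 0.4750 + 0.4752 = 1.4431 bits

H(Y|X) = Σ_x P(x)·H(Y|X=x):
  X=0: P(X=0) = 0.238, P(Y|X=0) = (116/119, 3/119) → H(Y|X=0) = 0.1698
  X=1: P(X=1) = 0.549, P(Y|X=1) = (268/549, 281/549) → H(Y|X=1) = 0.9996
  X=2: P(X=2) = 0.213, P(Y|X=2) = (179/213, 34/213) → H(Y|X=2) = 0.6334
H(Y|X) = 0.238·0.1698 + 0.549·0.9996 + 0.213·0.6334 = 0.7241 bits

H(X,Y) = -Σ_{x,y} P(x,y) log₂ P(x,y). Per-cell terms -P(x,y)·log₂P(x,y):
  X=0: 0.4890, 0.0443
  X=1: 0.5091, 0.5146
  X=2: 0.4443, 0.1659
Sum of the 6 terms: H(X,Y) = 2.1672 bits

Chain rule check:
  H(X) + H(Y|X) = 1.4431 + 0.7241 = 2.1672 bits
  H(X,Y) = 2.1672 bits
✓ Chain rule verified.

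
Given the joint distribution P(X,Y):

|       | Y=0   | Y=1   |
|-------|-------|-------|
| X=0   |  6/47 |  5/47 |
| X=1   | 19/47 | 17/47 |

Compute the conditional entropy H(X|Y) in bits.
0.7848 bits

H(X|Y) = H(X,Y) - H(Y)

H(X,Y) = -Σ_{x,y} P(x,y) log₂ P(x,y). Per-cell terms -P(x,y)·log₂P(x,y):
  X=0: 0.37910, 0.34390
  X=1: 0.52822, 0.53066
Sum of the 4 terms: H(X,Y) = 1.7819 bits

Marginal of Y (column sums):
  P(Y=0) = 6/47 + 19/47 = 25/47
  P(Y=1) = 5/47 + 17/47 = 22/47
H(Y) = -[(25/47)·log₂(25/47) + (22/47)·log₂(22/47)]
  = 0.48443 + 0.51263 = 0.9971 bits

H(X|Y) = H(X,Y) - H(Y) = 1.7819 - 0.9971 = 0.7848 bits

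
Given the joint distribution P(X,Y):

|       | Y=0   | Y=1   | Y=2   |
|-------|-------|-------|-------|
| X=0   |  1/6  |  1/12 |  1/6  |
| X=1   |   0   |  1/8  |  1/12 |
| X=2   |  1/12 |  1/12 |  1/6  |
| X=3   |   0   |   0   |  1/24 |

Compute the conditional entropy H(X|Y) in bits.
1.5192 bits

H(X|Y) = H(X,Y) - H(Y)

H(X,Y) = -Σ_{x,y} P(x,y) log₂ P(x,y). Per-cell terms -P(x,y)·log₂P(x,y):
  X=0: 0.43083, 0.29875, 0.43083
  X=1: 0.00000, 0.37500, 0.29875
  X=2: 0.29875, 0.29875, 0.43083
  X=3: 0.00000, 0.00000, 0.19104
  (cells with P = 0 contribute 0)
Sum of the 12 terms: H(X,Y) = 3.0535 bits

Marginal of Y (column sums):
  P(Y=0) = 1/6 + 0 + 1/12 + 0 = 1/4
  P(Y=1) = 1/12 + 1/8 + 1/12 + 0 = 7/24
  P(Y=2) = 1/6 + 1/12 + 1/6 + 1/24 = 11/24
H(Y) = -[(1/4)·log₂(1/4) + (7/24)·log₂(7/24) + (11/24)·log₂(11/24)]
  = 0.50000 + 0.51847 + 0.51587 = 1.5343 bits

H(X|Y) = H(X,Y) - H(Y) = 3.0535 - 1.5343 = 1.5192 bits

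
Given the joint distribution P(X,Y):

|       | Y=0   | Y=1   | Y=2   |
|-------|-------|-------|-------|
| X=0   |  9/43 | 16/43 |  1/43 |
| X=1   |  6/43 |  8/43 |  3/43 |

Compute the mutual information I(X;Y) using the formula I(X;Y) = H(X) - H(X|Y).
0.0415 bits

I(X;Y) = H(X) - H(X|Y)

Marginal of X (row sums):
  P(X=0) = 9/43 + 16/43 + 1/43 = 26/43
  P(X=1) = 6/43 + 8/43 + 3/43 = 17/43
H(X) = -[(26/43)·log₂(26/43) + (17/43)·log₂(17/43)]
  = 0.4389 + 0.5293 = 0.9682 bits

Marginal of Y (column sums):
  P(Y=0) = 9/43 + 6/43 = 15/43
  P(Y=1) = 16/43 + 8/43 = 24/43
  P(Y=2) = 1/43 + 3/43 = 4/43
H(X|Y) = Σ_y P(y)·H(X|Y=y):
  Y=0: P(Y=0) = 15/43, P(X|Y=0) = (3/5, 2/5) → H(X|Y=0) = 0.9710
  Y=1: P(Y=1) = 24/43, P(X|Y=1) = (2/3, 1/3) → H(X|Y=1) = 0.9183
  Y=2: P(Y=2) = 4/43, P(X|Y=2) = (1/4, 3/4) → H(X|Y=2) = 0.8113
H(X|Y) = (15/43)·0.9710 + (24/43)·0.9183 + (4/43)·0.8113 = 0.9267 bits

I(X;Y) = H(X) - H(X|Y) = 0.9682 - 0.9267 = 0.0415 bits

Cross-check via I(X;Y) = H(X) + H(Y) - H(X,Y): computing H(Y) from the column sums and H(X,Y) from the 6 cells in the same way gives H(Y) = 1.3183 bits and H(X,Y) = 2.2450 bits, so
I(X;Y) = 0.9682 + 1.3183 - 2.2450 = 0.0415 bits ✓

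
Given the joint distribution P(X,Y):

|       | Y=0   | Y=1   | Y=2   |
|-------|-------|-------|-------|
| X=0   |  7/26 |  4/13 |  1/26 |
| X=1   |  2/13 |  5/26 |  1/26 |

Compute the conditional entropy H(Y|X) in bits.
1.3061 bits

H(Y|X) = H(X,Y) - H(X)

H(X,Y) = -Σ_{x,y} P(x,y) log₂ P(x,y). Per-cell terms -P(x,y)·log₂P(x,y):
  X=0: 0.50968, 0.52321, 0.18079
  X=1: 0.41545, 0.45741, 0.18079
Sum of the 6 terms: H(X,Y) = 2.2673 bits

Marginal of X (row sums):
  P(X=0) = 7/26 + 4/13 + 1/26 = 8/13
  P(X=1) = 2/13 + 5/26 + 1/26 = 5/13
H(X) = -[(8/13)·log₂(8/13) + (5/13)·log₂(5/13)]
  = 0.43104 + 0.53020 = 0.9612 bits

H(Y|X) = H(X,Y) - H(X) = 2.2673 - 0.9612 = 1.3061 bits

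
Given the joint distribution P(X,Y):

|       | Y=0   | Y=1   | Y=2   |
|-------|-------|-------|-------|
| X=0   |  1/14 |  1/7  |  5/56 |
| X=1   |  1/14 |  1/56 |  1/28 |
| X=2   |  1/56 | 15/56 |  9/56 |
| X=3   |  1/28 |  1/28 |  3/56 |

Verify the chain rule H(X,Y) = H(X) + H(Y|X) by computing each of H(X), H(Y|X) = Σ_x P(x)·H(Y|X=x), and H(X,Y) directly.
H(X) = 1.7915 bits, H(Y|X) = 1.3462 bits, H(X,Y) = 3.1378 bits

Marginal of X (row sums):
  P(X=0) = 1/14 + 1/7 + 5/56 = 17/56
  P(X=1) = 1/14 + 1/56 + 1/28 = 1/8
  P(X=2) = 1/56 + 15/56 + 9/56 = 25/56
  P(X=3) = 1/28 + 1/28 + 3/56 = 1/8
H(X) = -[(17/56)·log₂(17/56) + (1/8)·log₂(1/8) + (25/56)·log₂(25/56) + (1/8)·log₂(1/8)]
  = 0.522110 + 0.375000 + 0.519419 + 0.375000 = 1.7915 bits

H(Y|X) = Σ_x P(x)·H(Y|X=x):
  X=0: P(X=0) = 17/56, P(Y|X=0) = (4/17, 8/17, 5/17) → H(Y|X=0) = 1.522190
  X=1: P(X=1) = 1/8, P(Y|X=1) = (4/7, 1/7, 2/7) → H(Y|X=1) = 1.378783
  X=2: P(X=2) = 25/56, P(Y|X=2) = (1/25, 3/5, 9/25) → H(Y|X=2) = 1.158549
  X=3: P(X=3) = 1/8, P(Y|X=3) = (2/7, 2/7, 3/7) → H(Y|X=3) = 1.556657
H(Y|X) = (17/56)·1.522190 + (1/8)·1.378783 + (25/56)·1.158549 + (1/8)·1.556657 = 1.3462 bits

H(X,Y) = -Σ_{x,y} P(x,y) log₂ P(x,y). Per-cell terms -P(x,y)·log₂P(x,y):
  X=0: 0.271954, 0.401051, 0.311199
  X=1: 0.271954, 0.103703, 0.171691
  X=2: 0.103703, 0.509053, 0.423873
  X=3: 0.171691, 0.171691, 0.226200
Sum of the 12 terms: H(X,Y) = 3.1378 bits

Chain rule check:
  H(X) + H(Y|X) = 1.7915 + 1.3462 = 3.1377 bits
  H(X,Y) = 3.1378 bits
✓ Chain rule verified (Δ = 0.0001 is 4-dp rounding noise: each of the three values was rounded independently).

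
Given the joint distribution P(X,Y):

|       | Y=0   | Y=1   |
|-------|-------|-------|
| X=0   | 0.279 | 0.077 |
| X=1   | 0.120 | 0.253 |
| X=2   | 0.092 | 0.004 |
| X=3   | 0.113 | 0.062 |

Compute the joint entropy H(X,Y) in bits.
2.6201 bits

H(X,Y) = -Σ_{x,y} P(x,y) log₂ P(x,y). Per-cell terms -P(x,y)·log₂P(x,y):
  X=0: 0.5138, 0.2848
  X=1: 0.3671, 0.5016
  X=2: 0.3167, 0.0319
  X=3: 0.3555, 0.2487
Sum of the 8 terms: H(X,Y) = 2.6201 bits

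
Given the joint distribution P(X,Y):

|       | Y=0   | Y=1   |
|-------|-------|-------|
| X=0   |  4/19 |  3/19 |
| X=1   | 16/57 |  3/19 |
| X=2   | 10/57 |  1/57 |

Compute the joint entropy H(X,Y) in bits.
2.3715 bits

H(X,Y) = -Σ_{x,y} P(x,y) log₂ P(x,y). Per-cell terms -P(x,y)·log₂P(x,y):
  X=0: 0.4732, 0.4205
  X=1: 0.5145, 0.4205
  X=2: 0.4405, 0.1023
Sum of the 6 terms: H(X,Y) = 2.3715 bits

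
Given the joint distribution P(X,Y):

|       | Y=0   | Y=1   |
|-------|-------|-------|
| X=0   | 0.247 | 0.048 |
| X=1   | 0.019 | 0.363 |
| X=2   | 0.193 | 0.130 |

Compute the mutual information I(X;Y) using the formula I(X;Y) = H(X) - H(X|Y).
0.3831 bits

I(X;Y) = H(X) - H(X|Y)

Marginal of X (row sums):
  P(X=0) = 0.247 + 0.048 = 0.295
  P(X=1) = 0.019 + 0.363 = 0.382
  P(X=2) = 0.193 + 0.130 = 0.323
H(X) = -[0.295·log₂(0.295) + 0.382·log₂(0.382) + 0.323·log₂(0.323)]
  = 0.51956 + 0.53035 + 0.52662 = 1.57653 bits

Marginal of Y (column sums):
  P(Y=0) = 0.247 + 0.019 + 0.193 = 0.459
  P(Y=1) = 0.048 + 0.363 + 0.130 = 0.541
H(X|Y) = Σ_y P(y)·H(X|Y=y):
  Y=0: P(Y=0) = 0.459, P(X|Y=0) = (247/459, 19/459, 193/459) → H(X|Y=0) = 1.19681
  Y=1: P(Y=1) = 0.541, P(X|Y=1) = (48/541, 363/541, 130/541) → H(X|Y=1) = 1.19062
H(X|Y) = 0.459·1.19681 + 0.541·1.19062 = 1.19346 bits

I(X;Y) = H(X) - H(X|Y) = 1.57653 - 1.19346 = 0.3831 bits

Cross-check via I(X;Y) = H(X) + H(Y) - H(X,Y): computing H(Y) from the column sums and H(X,Y) from the 6 cells in the same way gives H(Y) = 0.99514 bits and H(X,Y) = 2.18861 bits, so
I(X;Y) = 1.57653 + 0.99514 - 2.18861 = 0.3831 bits ✓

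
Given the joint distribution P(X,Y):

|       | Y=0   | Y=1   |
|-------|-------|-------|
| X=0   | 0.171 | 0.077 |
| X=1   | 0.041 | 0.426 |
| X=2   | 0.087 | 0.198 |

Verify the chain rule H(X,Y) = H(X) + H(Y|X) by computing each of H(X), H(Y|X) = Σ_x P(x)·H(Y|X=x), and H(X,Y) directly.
H(X) = 1.5280 bits, H(Y|X) = 0.6750 bits, H(X,Y) = 2.2030 bits

Marginal of X (row sums):
  P(X=0) = 0.171 + 0.077 = 0.248
  P(X=1) = 0.041 + 0.426 = 0.467
  P(X=2) = 0.087 + 0.198 = 0.285
H(X) = -[0.248·log₂(0.248) + 0.467·log₂(0.467) + 0.285·log₂(0.285)]
  = 0.49887 + 0.51300 + 0.51613 = 1.5280 bits

H(Y|X) = Σ_x P(x)·H(Y|X=x):
  X=0: P(X=0) = 0.248, P(Y|X=0) = (171/248, 77/248) → H(Y|X=0) = 0.89373
  X=1: P(X=1) = 0.467, P(Y|X=1) = (41/467, 426/467) → H(Y|X=1) = 0.42906
  X=2: P(X=2) = 0.285, P(Y|X=2) = (29/95, 66/95) → H(Y|X=2) = 0.88763
H(Y|X) = 0.248·0.89373 + 0.467·0.42906 + 0.285·0.88763 = 0.6750 bits

H(X,Y) = -Σ_{x,y} P(x,y) log₂ P(x,y). Per-cell terms -P(x,y)·log₂P(x,y):
  X=0: 0.43570, 0.28482
  X=1: 0.18894, 0.52444
  X=2: 0.30649, 0.46261
Sum of the 6 terms: H(X,Y) = 2.2030 bits

Chain rule check:
  H(X) + H(Y|X) = 1.5280 + 0.6750 = 2.2030 bits
  H(X,Y) = 2.2030 bits
✓ Chain rule verified.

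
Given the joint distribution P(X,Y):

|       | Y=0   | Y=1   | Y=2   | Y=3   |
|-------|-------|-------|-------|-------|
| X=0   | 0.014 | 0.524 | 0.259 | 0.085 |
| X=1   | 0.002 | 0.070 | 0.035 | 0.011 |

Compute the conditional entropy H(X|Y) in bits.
0.5236 bits

H(X|Y) = H(X,Y) - H(Y)

H(X,Y) = -Σ_{x,y} P(x,y) log₂ P(x,y). Per-cell terms -P(x,y)·log₂P(x,y):
  X=0: 0.08622, 0.48856, 0.50478, 0.30229
  X=1: 0.01793, 0.26856, 0.16928, 0.07157
Sum of the 8 terms: H(X,Y) = 1.9092 bits

Marginal of Y (column sums):
  P(Y=0) = 0.014 + 0.002 = 0.016
  P(Y=1) = 0.524 + 0.070 = 0.594
  P(Y=2) = 0.259 + 0.035 = 0.294
  P(Y=3) = 0.085 + 0.011 = 0.096
H(Y) = -[0.016·log₂(0.016) + 0.594·log₂(0.594) + 0.294·log₂(0.294) + 0.096·log₂(0.096)]
  = 0.09545 + 0.44637 + 0.51924 + 0.32456 = 1.3856 bits

H(X|Y) = H(X,Y) - H(Y) = 1.9092 - 1.3856 = 0.5236 bits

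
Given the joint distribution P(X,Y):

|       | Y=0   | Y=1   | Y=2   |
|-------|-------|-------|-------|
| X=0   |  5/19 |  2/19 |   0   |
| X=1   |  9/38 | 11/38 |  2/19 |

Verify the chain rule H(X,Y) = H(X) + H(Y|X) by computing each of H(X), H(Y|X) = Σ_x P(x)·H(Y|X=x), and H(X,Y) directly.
H(X) = 0.9495 bits, H(Y|X) = 1.2510 bits, H(X,Y) = 2.2005 bits

Marginal of X (row sums):
  P(X=0) = 5/19 + 2/19 + 0 = 7/19
  P(X=1) = 9/38 + 11/38 + 2/19 = 12/19
H(X) = -[(7/19)·log₂(7/19) + (12/19)·log₂(12/19)]
  = 0.530737 + 0.418715 = 0.9495 bits

H(Y|X) = Σ_x P(x)·H(Y|X=x):
  X=0: P(X=0) = 7/19, P(Y|X=0) = (5/7, 2/7, 0) → H(Y|X=0) = 0.863121
  X=1: P(X=1) = 12/19, P(Y|X=1) = (3/8, 11/24, 1/6) → H(Y|X=1) = 1.477334
H(Y|X) = (7/19)·0.863121 + (12/19)·1.477334 = 1.2510 bits

H(X,Y) = -Σ_{x,y} P(x,y) log₂ P(x,y). Per-cell terms -P(x,y)·log₂P(x,y):
  X=0: 0.506842, 0.341887, 0.000000
  X=1: 0.492158, 0.517722, 0.341887
  (cells with P = 0 contribute 0)
Sum of the 6 terms: H(X,Y) = 2.2005 bits

Chain rule check:
  H(X) + H(Y|X) = 0.9495 + 1.2510 = 2.2005 bits
  H(X,Y) = 2.2005 bits
✓ Chain rule verified.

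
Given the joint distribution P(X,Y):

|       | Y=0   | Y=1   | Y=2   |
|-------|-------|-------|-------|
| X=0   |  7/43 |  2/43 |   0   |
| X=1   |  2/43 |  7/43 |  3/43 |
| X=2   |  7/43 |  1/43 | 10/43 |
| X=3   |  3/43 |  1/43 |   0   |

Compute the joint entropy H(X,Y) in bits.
2.9685 bits

H(X,Y) = -Σ_{x,y} P(x,y) log₂ P(x,y). Per-cell terms -P(x,y)·log₂P(x,y):
  X=0: 0.4263, 0.2059, 0.0000
  X=1: 0.2059, 0.4263, 0.2680
  X=2: 0.4263, 0.1262, 0.4894
  X=3: 0.2680, 0.1262, 0.0000
  (cells with P = 0 contribute 0)
Sum of the 12 terms: H(X,Y) = 2.9685 bits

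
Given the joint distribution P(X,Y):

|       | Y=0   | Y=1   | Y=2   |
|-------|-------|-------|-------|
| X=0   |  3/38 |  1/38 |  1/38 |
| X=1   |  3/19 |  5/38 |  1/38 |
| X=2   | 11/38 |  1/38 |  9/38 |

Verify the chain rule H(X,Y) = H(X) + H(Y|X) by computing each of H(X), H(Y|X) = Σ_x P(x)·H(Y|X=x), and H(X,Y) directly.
H(X) = 1.3830 bits, H(Y|X) = 1.2740 bits, H(X,Y) = 2.6569 bits

Marginal of X (row sums):
  P(X=0) = 3/38 + 1/38 + 1/38 = 5/38
  P(X=1) = 3/19 + 5/38 + 1/38 = 6/19
  P(X=2) = 11/38 + 1/38 + 9/38 = 21/38
H(X) = -[(5/38)·log₂(5/38) + (6/19)·log₂(6/19) + (21/38)·log₂(21/38)]
  = 0.38500 + 0.52515 + 0.47284 = 1.3830 bits

H(Y|X) = Σ_x P(x)·H(Y|X=x):
  X=0: P(X=0) = 5/38, P(Y|X=0) = (3/5, 1/5, 1/5) → H(Y|X=0) = 1.37095
  X=1: P(X=1) = 6/19, P(Y|X=1) = (1/2, 5/12, 1/12) → H(Y|X=1) = 1.32501
  X=2: P(X=2) = 21/38, P(Y|X=2) = (11/21, 1/21, 3/7) → H(Y|X=2) = 1.22169
H(Y|X) = (5/38)·1.37095 + (6/19)·1.32501 + (21/38)·1.22169 = 1.2740 bits

H(X,Y) = -Σ_{x,y} P(x,y) log₂ P(x,y). Per-cell terms -P(x,y)·log₂P(x,y):
  X=0: 0.28918, 0.13810, 0.13810
  X=1: 0.42047, 0.38500, 0.13810
  X=2: 0.51772, 0.13810, 0.49216
Sum of the 9 terms: H(X,Y) = 2.6569 bits

Chain rule check:
  H(X) + H(Y|X) = 1.3830 + 1.2740 = 2.6570 bits
  H(X,Y) = 2.6569 bits
✓ Chain rule verified (Δ = 0.0001 is 4-dp rounding noise: each of the three values was rounded independently).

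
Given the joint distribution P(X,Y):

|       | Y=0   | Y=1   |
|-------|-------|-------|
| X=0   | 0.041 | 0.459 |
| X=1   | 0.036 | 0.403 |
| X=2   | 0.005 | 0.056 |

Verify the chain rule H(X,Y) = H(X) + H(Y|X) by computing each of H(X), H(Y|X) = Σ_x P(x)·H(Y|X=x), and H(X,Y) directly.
H(X) = 1.2675 bits, H(Y|X) = 0.4092 bits, H(X,Y) = 1.6767 bits

Marginal of X (row sums):
  P(X=0) = 0.041 + 0.459 = 0.500
  P(X=1) = 0.036 + 0.403 = 0.439
  P(X=2) = 0.005 + 0.056 = 0.061
H(X) = -[0.500·log₂(0.500) + 0.439·log₂(0.439) + 0.061·log₂(0.061)]
  = 0.50000 + 0.52140 + 0.24614 = 1.2675 bits

H(Y|X) = Σ_x P(x)·H(Y|X=x):
  X=0: P(X=0) = 0.500, P(Y|X=0) = (41/500, 459/500) → H(Y|X=0) = 0.40919
  X=1: P(X=1) = 0.439, P(Y|X=1) = (36/439, 403/439) → H(Y|X=1) = 0.40920
  X=2: P(X=2) = 0.061, P(Y|X=2) = (5/61, 56/61) → H(Y|X=2) = 0.40907
H(Y|X) = 0.500·0.40919 + 0.439·0.40920 + 0.061·0.40907 = 0.4092 bits

H(X,Y) = -Σ_{x,y} P(x,y) log₂ P(x,y). Per-cell terms -P(x,y)·log₂P(x,y):
  X=0: 0.18894, 0.51566
  X=1: 0.17265, 0.52839
  X=2: 0.03822, 0.23287
Sum of the 6 terms: H(X,Y) = 1.6767 bits

Chain rule check:
  H(X) + H(Y|X) = 1.2675 + 0.4092 = 1.6767 bits
  H(X,Y) = 1.6767 bits
✓ Chain rule verified.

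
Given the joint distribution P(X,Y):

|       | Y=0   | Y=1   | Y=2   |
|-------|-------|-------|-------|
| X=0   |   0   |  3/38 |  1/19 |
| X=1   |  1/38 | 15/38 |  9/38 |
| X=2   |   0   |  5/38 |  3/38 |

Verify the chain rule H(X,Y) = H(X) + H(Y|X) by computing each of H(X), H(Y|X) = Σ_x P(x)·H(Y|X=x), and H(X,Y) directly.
H(X) = 1.2557 bits, H(Y|X) = 1.0909 bits, H(X,Y) = 2.3466 bits

Marginal of X (row sums):
  P(X=0) = 0 + 3/38 + 1/19 = 5/38
  P(X=1) = 1/38 + 15/38 + 9/38 = 25/38
  P(X=2) = 0 + 5/38 + 3/38 = 4/19
H(X) = -[(5/38)·log₂(5/38) + (25/38)·log₂(25/38) + (4/19)·log₂(4/19)]
  = 0.38500 + 0.39742 + 0.47325 = 1.2557 bits

H(Y|X) = Σ_x P(x)·H(Y|X=x):
  X=0: P(X=0) = 5/38, P(Y|X=0) = (0, 3/5, 2/5) → H(Y|X=0) = 0.97095
  X=1: P(X=1) = 25/38, P(Y|X=1) = (1/25, 3/5, 9/25) → H(Y|X=1) = 1.15855
  X=2: P(X=2) = 4/19, P(Y|X=2) = (0, 5/8, 3/8) → H(Y|X=2) = 0.95443
H(Y|X) = (5/38)·0.97095 + (25/38)·1.15855 + (4/19)·0.95443 = 1.0909 bits

H(X,Y) = -Σ_{x,y} P(x,y) log₂ P(x,y). Per-cell terms -P(x,y)·log₂P(x,y):
  X=0: 0.00000, 0.28918, 0.22358
  X=1: 0.13810, 0.52936, 0.49216
  X=2: 0.00000, 0.38500, 0.28918
  (cells with P = 0 contribute 0)
Sum of the 9 terms: H(X,Y) = 2.3466 bits

Chain rule check:
  H(X) + H(Y|X) = 1.2557 + 1.0909 = 2.3466 bits
  H(X,Y) = 2.3466 bits
✓ Chain rule verified.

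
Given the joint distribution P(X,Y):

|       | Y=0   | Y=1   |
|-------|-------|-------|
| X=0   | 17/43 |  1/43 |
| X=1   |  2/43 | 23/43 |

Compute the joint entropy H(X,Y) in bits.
1.3442 bits

H(X,Y) = -Σ_{x,y} P(x,y) log₂ P(x,y). Per-cell terms -P(x,y)·log₂P(x,y):
  X=0: 0.5293, 0.1262
  X=1: 0.2059, 0.4828
Sum of the 4 terms: H(X,Y) = 1.3442 bits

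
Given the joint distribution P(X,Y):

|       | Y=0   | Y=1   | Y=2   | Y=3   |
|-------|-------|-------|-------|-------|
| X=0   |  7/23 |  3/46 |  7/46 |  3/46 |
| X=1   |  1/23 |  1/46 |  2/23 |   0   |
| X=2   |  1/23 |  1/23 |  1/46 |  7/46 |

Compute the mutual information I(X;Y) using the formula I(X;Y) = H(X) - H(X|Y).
0.2682 bits

I(X;Y) = H(X) - H(X|Y)

Marginal of X (row sums):
  P(X=0) = 7/23 + 3/46 + 7/46 + 3/46 = 27/46
  P(X=1) = 1/23 + 1/46 + 2/23 + 0 = 7/46
  P(X=2) = 1/23 + 1/23 + 1/46 + 7/46 = 6/23
H(X) = -[(27/46)·log₂(27/46) + (7/46)·log₂(7/46) + (6/23)·log₂(6/23)]
  = 0.4512 + 0.4133 + 0.5057 = 1.3702 bits

Marginal of Y (column sums):
  P(Y=0) = 7/23 + 1/23 + 1/23 = 9/23
  P(Y=1) = 3/46 + 1/46 + 1/23 = 3/23
  P(Y=2) = 7/46 + 2/23 + 1/46 = 6/23
  P(Y=3) = 3/46 + 0 + 7/46 = 5/23
H(X|Y) = Σ_y P(y)·H(X|Y=y):
  Y=0: P(Y=0) = 9/23, P(X|Y=0) = (7/9, 1/9, 1/9) → H(X|Y=0) = 0.9864
  Y=1: P(Y=1) = 3/23, P(X|Y=1) = (1/2, 1/6, 1/3) → H(X|Y=1) = 1.4591
  Y=2: P(Y=2) = 6/23, P(X|Y=2) = (7/12, 1/3, 1/12) → H(X|Y=2) = 1.2807
  Y=3: P(Y=3) = 5/23, P(X|Y=3) = (3/10, 0, 7/10) → H(X|Y=3) = 0.8813
H(X|Y) = (9/23)·0.9864 + (3/23)·1.4591 + (6/23)·1.2807 + (5/23)·0.8813 = 1.1020 bits

I(X;Y) = H(X) - H(X|Y) = 1.3702 - 1.1020 = 0.2682 bits

Cross-check via I(X;Y) = H(X) + H(Y) - H(X,Y): computing H(Y) from the column sums and H(X,Y) from the 12 cells in the same way gives H(Y) = 1.8973 bits and H(X,Y) = 2.9993 bits, so
I(X;Y) = 1.3702 + 1.8973 - 2.9993 = 0.2682 bits ✓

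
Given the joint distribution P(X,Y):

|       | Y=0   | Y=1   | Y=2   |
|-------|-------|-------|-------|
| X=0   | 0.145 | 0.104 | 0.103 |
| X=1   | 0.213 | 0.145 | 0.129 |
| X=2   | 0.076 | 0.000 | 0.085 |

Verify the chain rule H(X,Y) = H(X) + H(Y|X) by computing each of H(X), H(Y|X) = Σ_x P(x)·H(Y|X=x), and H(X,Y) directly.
H(X) = 1.4600 bits, H(Y|X) = 1.4665 bits, H(X,Y) = 2.9265 bits

Marginal of X (row sums):
  P(X=0) = 0.145 + 0.104 + 0.103 = 0.352
  P(X=1) = 0.213 + 0.145 + 0.129 = 0.487
  P(X=2) = 0.076 + 0.000 + 0.085 = 0.161
H(X) = -[0.352·log₂(0.352) + 0.487·log₂(0.487) + 0.161·log₂(0.161)]
  = 0.53024 + 0.50551 + 0.42421 = 1.4600 bits

H(Y|X) = Σ_x P(x)·H(Y|X=x):
  X=0: P(X=0) = 0.352, P(Y|X=0) = (145/352, 13/44, 103/352) → H(Y|X=0) = 1.56556
  X=1: P(X=1) = 0.487, P(Y|X=1) = (213/487, 145/487, 129/487) → H(Y|X=1) = 1.54990
  X=2: P(X=2) = 0.161, P(Y|X=2) = (76/161, 0, 85/161) → H(Y|X=2) = 0.99774
H(Y|X) = 0.352·1.56556 + 0.487·1.54990 + 0.161·0.99774 = 1.4665 bits

H(X,Y) = -Σ_{x,y} P(x,y) log₂ P(x,y). Per-cell terms -P(x,y)·log₂P(x,y):
  X=0: 0.40395, 0.33960, 0.33777
  X=1: 0.47522, 0.40395, 0.38114
  X=2: 0.28256, 0.00000, 0.30229
  (cells with P = 0 contribute 0)
Sum of the 9 terms: H(X,Y) = 2.9265 bits

Chain rule check:
  H(X) + H(Y|X) = 1.4600 + 1.4665 = 2.9265 bits
  H(X,Y) = 2.9265 bits
✓ Chain rule verified.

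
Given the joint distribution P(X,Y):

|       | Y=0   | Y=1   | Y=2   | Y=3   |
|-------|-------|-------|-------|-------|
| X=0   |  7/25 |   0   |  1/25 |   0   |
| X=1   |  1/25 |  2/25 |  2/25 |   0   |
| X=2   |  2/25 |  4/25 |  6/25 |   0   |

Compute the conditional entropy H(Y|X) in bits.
1.1787 bits

H(Y|X) = H(X,Y) - H(X)

H(X,Y) = -Σ_{x,y} P(x,y) log₂ P(x,y). Per-cell terms -P(x,y)·log₂P(x,y):
  X=0: 0.5142, 0.0000, 0.1858, 0.0000
  X=1: 0.1858, 0.2915, 0.2915, 0.0000
  X=2: 0.2915, 0.4230, 0.4941, 0.0000
  (cells with P = 0 contribute 0)
Sum of the 12 terms: H(X,Y) = 2.6774 bits

Marginal of X (row sums):
  P(X=0) = 7/25 + 0 + 1/25 + 0 = 8/25
  P(X=1) = 1/25 + 2/25 + 2/25 + 0 = 1/5
  P(X=2) = 2/25 + 4/25 + 6/25 + 0 = 12/25
H(X) = -[(8/25)·log₂(8/25) + (1/5)·log₂(1/5) + (12/25)·log₂(12/25)]
  = 0.5260 + 0.4644 + 0.5083 = 1.4987 bits

H(Y|X) = H(X,Y) - H(X) = 2.6774 - 1.4987 = 1.1787 bits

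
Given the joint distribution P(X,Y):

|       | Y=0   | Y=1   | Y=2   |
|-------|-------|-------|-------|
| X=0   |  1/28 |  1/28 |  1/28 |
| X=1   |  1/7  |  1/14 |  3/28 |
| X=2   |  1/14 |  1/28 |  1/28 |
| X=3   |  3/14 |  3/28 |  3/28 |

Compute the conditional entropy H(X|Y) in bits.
1.7851 bits

H(X|Y) = H(X,Y) - H(Y)

H(X,Y) = -Σ_{x,y} P(x,y) log₂ P(x,y). Per-cell terms -P(x,y)·log₂P(x,y):
  X=0: 0.17169, 0.17169, 0.17169
  X=1: 0.40105, 0.27195, 0.34526
  X=2: 0.27195, 0.17169, 0.17169
  X=3: 0.47623, 0.34526, 0.34526
Sum of the 12 terms: H(X,Y) = 3.3154 bits

Marginal of Y (column sums):
  P(Y=0) = 1/28 + 1/7 + 1/14 + 3/14 = 13/28
  P(Y=1) = 1/28 + 1/14 + 1/28 + 3/28 = 1/4
  P(Y=2) = 1/28 + 3/28 + 1/28 + 3/28 = 2/7
H(Y) = -[(13/28)·log₂(13/28) + (1/4)·log₂(1/4) + (2/7)·log₂(2/7)]
  = 0.51392 + 0.50000 + 0.51639 = 1.5303 bits

H(X|Y) = H(X,Y) - H(Y) = 3.3154 - 1.5303 = 1.7851 bits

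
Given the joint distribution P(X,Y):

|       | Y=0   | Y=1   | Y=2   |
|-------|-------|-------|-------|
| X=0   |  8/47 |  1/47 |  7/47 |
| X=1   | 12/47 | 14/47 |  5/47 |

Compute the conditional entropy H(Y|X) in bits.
1.4042 bits

H(Y|X) = H(X,Y) - H(X)

H(X,Y) = -Σ_{x,y} P(x,y) log₂ P(x,y). Per-cell terms -P(x,y)·log₂P(x,y):
  X=0: 0.43482, 0.11818, 0.40916
  X=1: 0.50288, 0.52045, 0.34390
Sum of the 6 terms: H(X,Y) = 2.3294 bits

Marginal of X (row sums):
  P(X=0) = 8/47 + 1/47 + 7/47 = 16/47
  P(X=1) = 12/47 + 14/47 + 5/47 = 31/47
H(X) = -[(16/47)·log₂(16/47) + (31/47)·log₂(31/47)]
  = 0.52922 + 0.39600 = 0.9252 bits

H(Y|X) = H(X,Y) - H(X) = 2.3294 - 0.9252 = 1.4042 bits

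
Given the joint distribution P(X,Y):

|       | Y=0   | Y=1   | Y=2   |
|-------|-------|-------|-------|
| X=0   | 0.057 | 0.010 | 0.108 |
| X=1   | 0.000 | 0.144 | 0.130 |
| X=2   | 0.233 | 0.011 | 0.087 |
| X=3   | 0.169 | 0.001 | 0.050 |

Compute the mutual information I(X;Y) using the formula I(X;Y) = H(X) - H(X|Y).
0.4754 bits

I(X;Y) = H(X) - H(X|Y)

Marginal of X (row sums):
  P(X=0) = 0.057 + 0.010 + 0.108 = 0.175
  P(X=1) = 0.000 + 0.144 + 0.130 = 0.274
  P(X=2) = 0.233 + 0.011 + 0.087 = 0.331
  P(X=3) = 0.169 + 0.001 + 0.050 = 0.220
H(X) = -[0.175·log₂(0.175) + 0.274·log₂(0.274) + 0.331·log₂(0.331) + 0.220·log₂(0.220)]
  = 0.44005 + 0.51176 + 0.52798 + 0.48057 = 1.96036 bits

Marginal of Y (column sums):
  P(Y=0) = 0.057 + 0.000 + 0.233 + 0.169 = 0.459
  P(Y=1) = 0.010 + 0.144 + 0.011 + 0.001 = 0.166
  P(Y=2) = 0.108 + 0.130 + 0.087 + 0.050 = 0.375
H(X|Y) = Σ_y P(y)·H(X|Y=y):
  Y=0: P(Y=0) = 0.459, P(X|Y=0) = (19/153, 0, 233/459, 169/459) → H(X|Y=0) = 1.40100
  Y=1: P(Y=1) = 0.166, P(X|Y=1) = (5/83, 72/83, 11/166, 1/166) → H(X|Y=1) = 0.72599
  Y=2: P(Y=2) = 0.375, P(X|Y=2) = (36/125, 26/75, 29/125, 2/15) → H(X|Y=2) = 1.92364
H(X|Y) = 0.459·1.40100 + 0.166·0.72599 + 0.375·1.92364 = 1.48494 bits

I(X;Y) = H(X) - H(X|Y) = 1.96036 - 1.48494 = 0.4754 bits

Cross-check via I(X;Y) = H(X) + H(Y) - H(X,Y): computing H(Y) from the column sums and H(X,Y) from the 12 cells in the same way gives H(Y) = 1.47636 bits and H(X,Y) = 2.96130 bits, so
I(X;Y) = 1.96036 + 1.47636 - 2.96130 = 0.4754 bits ✓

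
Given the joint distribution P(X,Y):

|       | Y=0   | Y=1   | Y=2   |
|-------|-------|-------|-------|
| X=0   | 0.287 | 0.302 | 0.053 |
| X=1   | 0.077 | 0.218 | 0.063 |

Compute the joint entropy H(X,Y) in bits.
2.2783 bits

H(X,Y) = -Σ_{x,y} P(x,y) log₂ P(x,y). Per-cell terms -P(x,y)·log₂P(x,y):
  X=0: 0.51685, 0.52167, 0.22461
  X=1: 0.28482, 0.47908, 0.25128
Sum of the 6 terms: H(X,Y) = 2.2783 bits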